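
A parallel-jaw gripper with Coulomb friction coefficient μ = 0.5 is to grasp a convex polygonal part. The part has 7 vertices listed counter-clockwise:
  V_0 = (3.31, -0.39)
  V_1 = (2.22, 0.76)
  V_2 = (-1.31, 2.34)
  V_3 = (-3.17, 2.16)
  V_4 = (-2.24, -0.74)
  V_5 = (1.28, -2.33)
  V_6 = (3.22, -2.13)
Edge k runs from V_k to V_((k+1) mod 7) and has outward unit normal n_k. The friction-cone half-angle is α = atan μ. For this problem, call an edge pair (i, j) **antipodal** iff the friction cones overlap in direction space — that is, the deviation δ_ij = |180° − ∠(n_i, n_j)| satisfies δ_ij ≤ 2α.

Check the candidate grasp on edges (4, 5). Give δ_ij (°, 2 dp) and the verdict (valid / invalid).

α = atan 0.5 = 26.57°;  2α = 53.13°
edge 4: e_4 = (+3.52, -1.59);  n_4 = (-0.4117, -0.9113)
edge 5: e_5 = (+1.94, +0.20);  n_5 = (+0.1025, -0.9947)
∠(n_4, n_5) = 30.19°
δ = |180° − 30.19°| = 149.81°
149.81° > 2α = 53.13°  →  invalid

δ = 149.81°, invalid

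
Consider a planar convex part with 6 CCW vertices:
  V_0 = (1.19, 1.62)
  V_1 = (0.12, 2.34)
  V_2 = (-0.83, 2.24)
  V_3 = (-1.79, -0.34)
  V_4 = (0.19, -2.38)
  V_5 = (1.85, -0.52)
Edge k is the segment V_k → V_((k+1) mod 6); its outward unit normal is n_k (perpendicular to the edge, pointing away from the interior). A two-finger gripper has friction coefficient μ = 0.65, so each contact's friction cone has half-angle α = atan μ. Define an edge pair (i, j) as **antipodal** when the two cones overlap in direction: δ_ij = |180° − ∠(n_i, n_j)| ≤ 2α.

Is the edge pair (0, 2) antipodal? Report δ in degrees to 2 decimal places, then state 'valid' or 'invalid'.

α = atan 0.65 = 33.02°;  2α = 66.05°
edge 0: e_0 = (-1.07, +0.72);  n_0 = (+0.5583, +0.8297)
edge 2: e_2 = (-0.96, -2.58);  n_2 = (-0.9372, +0.3487)
∠(n_0, n_2) = 103.53°
δ = |180° − 103.53°| = 76.47°
76.47° > 2α = 66.05°  →  invalid

δ = 76.47°, invalid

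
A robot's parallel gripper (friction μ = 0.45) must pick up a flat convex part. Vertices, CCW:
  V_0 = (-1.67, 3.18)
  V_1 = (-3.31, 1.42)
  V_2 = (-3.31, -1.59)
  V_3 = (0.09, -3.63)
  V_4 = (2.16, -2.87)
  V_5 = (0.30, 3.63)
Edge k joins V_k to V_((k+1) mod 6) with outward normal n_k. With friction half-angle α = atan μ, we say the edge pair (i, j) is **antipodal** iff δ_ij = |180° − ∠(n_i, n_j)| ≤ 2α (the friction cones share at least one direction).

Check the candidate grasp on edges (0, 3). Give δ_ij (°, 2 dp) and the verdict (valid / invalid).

δ = 26.86°, valid

α = atan 0.45 = 24.23°;  2α = 48.46°
edge 0: e_0 = (-1.64, -1.76);  n_0 = (-0.7316, +0.6817)
edge 3: e_3 = (+2.07, +0.76);  n_3 = (+0.3447, -0.9387)
∠(n_0, n_3) = 153.14°
δ = |180° − 153.14°| = 26.86°
26.86° ≤ 2α = 48.46°  →  valid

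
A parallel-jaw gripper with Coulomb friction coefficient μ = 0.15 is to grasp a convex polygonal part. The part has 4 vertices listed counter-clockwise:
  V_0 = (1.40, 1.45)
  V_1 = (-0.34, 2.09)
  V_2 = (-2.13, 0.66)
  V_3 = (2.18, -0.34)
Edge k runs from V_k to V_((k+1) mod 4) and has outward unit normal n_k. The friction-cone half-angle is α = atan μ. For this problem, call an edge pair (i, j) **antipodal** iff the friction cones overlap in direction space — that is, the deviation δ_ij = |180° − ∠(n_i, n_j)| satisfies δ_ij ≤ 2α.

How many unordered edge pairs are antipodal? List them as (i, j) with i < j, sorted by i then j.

count = 1; pairs: (0,2)

α = atan 0.15 = 8.53°;  2α = 17.06°
n_0 = (+0.3452, +0.9385)
n_1 = (-0.6242, +0.7813)
n_2 = (-0.2260, -0.9741)
n_3 = (+0.9167, +0.3995)
  (0,1): δ = 121.18°  ·
  (0,2): δ = 7.13°  ✓
  (0,3): δ = 133.74°  ·
  (1,2): δ = 51.68°  ·
  (1,3): δ = 74.92°  ·
  (2,3): δ = 53.39°  ·
antipodal pairs: 1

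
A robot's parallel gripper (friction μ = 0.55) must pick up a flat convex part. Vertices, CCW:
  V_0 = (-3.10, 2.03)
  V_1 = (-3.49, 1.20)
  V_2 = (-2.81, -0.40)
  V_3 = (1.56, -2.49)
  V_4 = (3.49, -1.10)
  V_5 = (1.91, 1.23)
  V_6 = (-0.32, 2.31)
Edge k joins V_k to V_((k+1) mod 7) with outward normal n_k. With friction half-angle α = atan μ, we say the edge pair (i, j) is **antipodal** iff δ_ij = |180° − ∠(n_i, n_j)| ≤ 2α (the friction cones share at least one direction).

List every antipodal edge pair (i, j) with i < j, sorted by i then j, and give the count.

count = 7; pairs: (0,3), (1,4), (1,5), (2,4), (2,5), (2,6), (3,6)

α = atan 0.55 = 28.81°;  2α = 57.62°
n_0 = (-0.9051, +0.4253)
n_1 = (-0.9203, -0.3911)
n_2 = (-0.4315, -0.9021)
n_3 = (+0.5844, -0.8115)
n_4 = (+0.8277, +0.5612)
n_5 = (+0.4359, +0.9000)
n_6 = (-0.1002, +0.9950)
  (0,1): δ = 131.81°  ·
  (0,2): δ = 90.39°  ·
  (0,3): δ = 29.07°  ✓
  (0,4): δ = 59.31°  ·
  (0,5): δ = 89.33°  ·
  (0,6): δ = 120.92°  ·
  (1,2): δ = 138.59°  ·
  (1,3): δ = 77.26°  ·
  (1,4): δ = 11.12°  ✓
  (1,5): δ = 41.13°  ✓
  (1,6): δ = 72.73°  ·
  (2,3): δ = 118.68°  ·
  (2,4): δ = 30.30°  ✓
  (2,5): δ = 0.28°  ✓
  (2,6): δ = 31.31°  ✓
  (3,4): δ = 91.62°  ·
  (3,5): δ = 61.60°  ·
  (3,6): δ = 30.01°  ✓
  (4,5): δ = 149.98°  ·
  (4,6): δ = 118.39°  ·
  (5,6): δ = 148.41°  ·
antipodal pairs: 7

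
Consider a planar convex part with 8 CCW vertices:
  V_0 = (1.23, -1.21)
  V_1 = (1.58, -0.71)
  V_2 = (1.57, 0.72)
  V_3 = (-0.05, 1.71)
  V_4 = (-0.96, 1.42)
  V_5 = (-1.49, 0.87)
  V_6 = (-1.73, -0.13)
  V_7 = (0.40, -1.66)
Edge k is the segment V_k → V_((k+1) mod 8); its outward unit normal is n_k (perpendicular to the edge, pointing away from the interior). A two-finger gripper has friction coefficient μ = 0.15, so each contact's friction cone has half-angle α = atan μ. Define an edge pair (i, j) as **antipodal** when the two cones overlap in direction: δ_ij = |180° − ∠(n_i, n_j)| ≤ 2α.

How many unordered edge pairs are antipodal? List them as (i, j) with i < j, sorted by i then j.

α = atan 0.15 = 8.53°;  2α = 17.06°
n_0 = (+0.8192, -0.5735)
n_1 = (+1.0000, +0.0070)
n_2 = (+0.5215, +0.8533)
n_3 = (-0.3036, +0.9528)
n_4 = (-0.7201, +0.6939)
n_5 = (-0.9724, +0.2334)
n_6 = (-0.5834, -0.8122)
n_7 = (+0.4766, -0.8791)
  (0,1): δ = 144.61°  ·
  (0,2): δ = 86.44°  ·
  (0,3): δ = 37.33°  ·
  (0,4): δ = 8.95°  ✓
  (0,5): δ = 21.50°  ·
  (0,6): δ = 89.30°  ·
  (0,7): δ = 153.46°  ·
  (1,2): δ = 121.83°  ·
  (1,3): δ = 72.72°  ·
  (1,4): δ = 44.34°  ·
  (1,5): δ = 13.90°  ✓
  (1,6): δ = 53.91°  ·
  (1,7): δ = 118.06°  ·
  (2,3): δ = 130.89°  ·
  (2,4): δ = 102.51°  ·
  (2,5): δ = 72.07°  ·
  (2,6): δ = 4.26°  ✓
  (2,7): δ = 59.89°  ·
  (3,4): δ = 151.62°  ·
  (3,5): δ = 121.17°  ·
  (3,6): δ = 53.37°  ·
  (3,7): δ = 10.79°  ✓
  (4,5): δ = 149.56°  ·
  (4,6): δ = 81.75°  ·
  (4,7): δ = 17.60°  ·
  (5,6): δ = 112.19°  ·
  (5,7): δ = 48.04°  ·
  (6,7): δ = 115.84°  ·
antipodal pairs: 4

count = 4; pairs: (0,4), (1,5), (2,6), (3,7)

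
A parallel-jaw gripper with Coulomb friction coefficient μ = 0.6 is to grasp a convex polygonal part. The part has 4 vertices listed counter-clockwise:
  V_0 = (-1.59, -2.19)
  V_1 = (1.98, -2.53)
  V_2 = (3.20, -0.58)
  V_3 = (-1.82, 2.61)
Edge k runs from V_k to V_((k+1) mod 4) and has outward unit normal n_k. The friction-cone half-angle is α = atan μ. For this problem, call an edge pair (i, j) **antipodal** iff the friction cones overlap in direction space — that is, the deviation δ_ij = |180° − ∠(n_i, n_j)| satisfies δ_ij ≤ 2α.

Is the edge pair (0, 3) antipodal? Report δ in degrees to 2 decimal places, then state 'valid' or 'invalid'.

α = atan 0.6 = 30.96°;  2α = 61.93°
edge 0: e_0 = (+3.57, -0.34);  n_0 = (-0.0948, -0.9955)
edge 3: e_3 = (+0.23, -4.80);  n_3 = (-0.9989, -0.0479)
∠(n_0, n_3) = 81.82°
δ = |180° − 81.82°| = 98.18°
98.18° > 2α = 61.93°  →  invalid

δ = 98.18°, invalid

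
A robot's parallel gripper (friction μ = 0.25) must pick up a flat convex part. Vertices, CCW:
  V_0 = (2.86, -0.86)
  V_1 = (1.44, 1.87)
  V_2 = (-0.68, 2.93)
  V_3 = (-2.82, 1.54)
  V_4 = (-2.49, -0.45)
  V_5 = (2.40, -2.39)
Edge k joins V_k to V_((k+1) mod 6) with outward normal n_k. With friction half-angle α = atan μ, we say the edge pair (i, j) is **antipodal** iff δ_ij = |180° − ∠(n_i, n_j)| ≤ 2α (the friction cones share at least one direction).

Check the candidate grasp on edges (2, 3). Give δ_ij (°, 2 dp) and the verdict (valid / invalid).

δ = 113.59°, invalid

α = atan 0.25 = 14.04°;  2α = 28.07°
edge 2: e_2 = (-2.14, -1.39);  n_2 = (-0.5447, +0.8386)
edge 3: e_3 = (+0.33, -1.99);  n_3 = (-0.9865, -0.1636)
∠(n_2, n_3) = 66.41°
δ = |180° − 66.41°| = 113.59°
113.59° > 2α = 28.07°  →  invalid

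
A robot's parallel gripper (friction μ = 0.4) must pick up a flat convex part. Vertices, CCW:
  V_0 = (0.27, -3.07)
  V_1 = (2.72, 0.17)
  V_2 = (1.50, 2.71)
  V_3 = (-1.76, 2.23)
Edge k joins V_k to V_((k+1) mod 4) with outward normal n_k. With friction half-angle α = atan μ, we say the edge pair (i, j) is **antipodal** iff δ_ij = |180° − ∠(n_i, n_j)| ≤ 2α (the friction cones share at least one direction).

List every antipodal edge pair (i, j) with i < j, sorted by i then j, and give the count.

count = 1; pairs: (1,3)

α = atan 0.4 = 21.80°;  2α = 43.60°
n_0 = (+0.7976, -0.6031)
n_1 = (+0.9014, +0.4330)
n_2 = (-0.1457, +0.9893)
n_3 = (-0.9338, -0.3577)
  (0,1): δ = 117.25°  ·
  (0,2): δ = 44.53°  ·
  (0,3): δ = 58.05°  ·
  (1,2): δ = 107.28°  ·
  (1,3): δ = 4.70°  ✓
  (2,3): δ = 77.42°  ·
antipodal pairs: 1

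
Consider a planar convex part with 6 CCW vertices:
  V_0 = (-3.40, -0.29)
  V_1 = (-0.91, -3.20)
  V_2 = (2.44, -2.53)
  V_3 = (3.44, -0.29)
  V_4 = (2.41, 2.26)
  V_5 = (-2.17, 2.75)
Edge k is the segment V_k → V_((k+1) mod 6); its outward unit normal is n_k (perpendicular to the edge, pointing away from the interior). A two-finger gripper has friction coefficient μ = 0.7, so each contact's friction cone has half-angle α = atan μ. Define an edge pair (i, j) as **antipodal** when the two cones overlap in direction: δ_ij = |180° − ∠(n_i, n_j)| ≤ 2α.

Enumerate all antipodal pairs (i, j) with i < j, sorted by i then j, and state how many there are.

α = atan 0.7 = 34.99°;  2α = 69.98°
n_0 = (-0.7598, -0.6501)
n_1 = (+0.1961, -0.9806)
n_2 = (+0.9131, -0.4077)
n_3 = (+0.9272, +0.3745)
n_4 = (+0.1064, +0.9943)
n_5 = (-0.9270, +0.3751)
  (0,1): δ = 119.24°  ·
  (0,2): δ = 64.61°  ✓
  (0,3): δ = 18.56°  ✓
  (0,4): δ = 43.34°  ✓
  (0,5): δ = 117.42°  ·
  (1,2): δ = 125.37°  ·
  (1,3): δ = 79.32°  ·
  (1,4): δ = 17.42°  ✓
  (1,5): δ = 56.66°  ✓
  (2,3): δ = 133.95°  ·
  (2,4): δ = 72.05°  ·
  (2,5): δ = 2.03°  ✓
  (3,4): δ = 118.10°  ·
  (3,5): δ = 44.02°  ✓
  (4,5): δ = 105.92°  ·
antipodal pairs: 7

count = 7; pairs: (0,2), (0,3), (0,4), (1,4), (1,5), (2,5), (3,5)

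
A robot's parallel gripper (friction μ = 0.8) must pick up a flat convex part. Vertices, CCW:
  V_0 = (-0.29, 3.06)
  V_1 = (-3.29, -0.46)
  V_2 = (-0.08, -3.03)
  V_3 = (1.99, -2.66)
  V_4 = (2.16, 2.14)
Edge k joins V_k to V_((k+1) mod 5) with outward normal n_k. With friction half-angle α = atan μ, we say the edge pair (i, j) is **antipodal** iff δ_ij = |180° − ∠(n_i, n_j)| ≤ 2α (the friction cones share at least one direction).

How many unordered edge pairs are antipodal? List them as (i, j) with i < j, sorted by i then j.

count = 5; pairs: (0,2), (0,3), (1,3), (1,4), (2,4)

α = atan 0.8 = 38.66°;  2α = 77.32°
n_0 = (-0.7611, +0.6487)
n_1 = (-0.6250, -0.7806)
n_2 = (+0.1760, -0.9844)
n_3 = (+0.9994, -0.0354)
n_4 = (+0.3515, +0.9362)
  (0,1): δ = 88.24°  ·
  (0,2): δ = 39.43°  ✓
  (0,3): δ = 38.41°  ✓
  (0,4): δ = 109.86°  ·
  (1,2): δ = 131.18°  ·
  (1,3): δ = 53.35°  ✓
  (1,4): δ = 18.10°  ✓
  (2,3): δ = 102.16°  ·
  (2,4): δ = 30.72°  ✓
  (3,4): δ = 108.55°  ·
antipodal pairs: 5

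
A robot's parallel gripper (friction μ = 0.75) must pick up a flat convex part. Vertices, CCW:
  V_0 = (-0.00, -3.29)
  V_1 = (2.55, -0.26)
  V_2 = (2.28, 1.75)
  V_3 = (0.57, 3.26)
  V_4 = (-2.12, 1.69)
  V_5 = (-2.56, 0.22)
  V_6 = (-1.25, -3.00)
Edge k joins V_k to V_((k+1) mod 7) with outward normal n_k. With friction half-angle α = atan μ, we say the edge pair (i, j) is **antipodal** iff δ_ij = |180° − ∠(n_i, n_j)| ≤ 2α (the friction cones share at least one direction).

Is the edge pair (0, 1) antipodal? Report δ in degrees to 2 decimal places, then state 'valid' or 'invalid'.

α = atan 0.75 = 36.87°;  2α = 73.74°
edge 0: e_0 = (+2.55, +3.03);  n_0 = (+0.7651, -0.6439)
edge 1: e_1 = (-0.27, +2.01);  n_1 = (+0.9911, +0.1331)
∠(n_0, n_1) = 47.73°
δ = |180° − 47.73°| = 132.27°
132.27° > 2α = 73.74°  →  invalid

δ = 132.27°, invalid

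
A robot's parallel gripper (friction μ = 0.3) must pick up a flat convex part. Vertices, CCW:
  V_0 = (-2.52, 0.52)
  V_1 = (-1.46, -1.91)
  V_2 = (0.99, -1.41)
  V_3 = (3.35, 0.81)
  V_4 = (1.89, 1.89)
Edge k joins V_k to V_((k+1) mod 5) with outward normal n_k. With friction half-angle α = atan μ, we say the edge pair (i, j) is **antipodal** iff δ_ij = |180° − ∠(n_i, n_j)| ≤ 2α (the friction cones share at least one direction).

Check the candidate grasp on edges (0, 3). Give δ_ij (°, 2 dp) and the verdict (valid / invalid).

δ = 29.94°, valid

α = atan 0.3 = 16.70°;  2α = 33.40°
edge 0: e_0 = (+1.06, -2.43);  n_0 = (-0.9166, -0.3998)
edge 3: e_3 = (-1.46, +1.08);  n_3 = (+0.5947, +0.8039)
∠(n_0, n_3) = 150.06°
δ = |180° − 150.06°| = 29.94°
29.94° ≤ 2α = 33.40°  →  valid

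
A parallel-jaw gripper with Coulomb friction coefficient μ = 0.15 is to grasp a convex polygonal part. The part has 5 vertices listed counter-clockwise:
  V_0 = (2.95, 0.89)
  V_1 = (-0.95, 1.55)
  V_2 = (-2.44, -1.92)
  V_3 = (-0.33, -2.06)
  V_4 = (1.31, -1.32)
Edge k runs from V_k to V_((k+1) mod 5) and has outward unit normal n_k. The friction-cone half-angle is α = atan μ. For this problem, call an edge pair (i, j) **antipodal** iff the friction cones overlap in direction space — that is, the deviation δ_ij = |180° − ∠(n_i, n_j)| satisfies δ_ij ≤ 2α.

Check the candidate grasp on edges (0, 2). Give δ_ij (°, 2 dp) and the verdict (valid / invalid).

α = atan 0.15 = 8.53°;  2α = 17.06°
edge 0: e_0 = (-3.90, +0.66);  n_0 = (+0.1669, +0.9860)
edge 2: e_2 = (+2.11, -0.14);  n_2 = (-0.0662, -0.9978)
∠(n_0, n_2) = 174.19°
δ = |180° − 174.19°| = 5.81°
5.81° ≤ 2α = 17.06°  →  valid

δ = 5.81°, valid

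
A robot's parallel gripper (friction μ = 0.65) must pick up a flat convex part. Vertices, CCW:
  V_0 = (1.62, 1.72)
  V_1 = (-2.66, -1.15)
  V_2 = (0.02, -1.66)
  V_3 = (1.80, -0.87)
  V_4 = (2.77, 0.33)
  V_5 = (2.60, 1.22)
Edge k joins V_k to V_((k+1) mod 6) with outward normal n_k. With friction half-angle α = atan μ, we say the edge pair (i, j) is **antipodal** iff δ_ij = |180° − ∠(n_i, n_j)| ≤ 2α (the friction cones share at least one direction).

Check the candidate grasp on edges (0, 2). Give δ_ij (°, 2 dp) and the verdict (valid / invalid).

α = atan 0.65 = 33.02°;  2α = 66.05°
edge 0: e_0 = (-4.28, -2.87);  n_0 = (-0.5569, +0.8306)
edge 2: e_2 = (+1.78, +0.79);  n_2 = (+0.4057, -0.9140)
∠(n_0, n_2) = 170.09°
δ = |180° − 170.09°| = 9.91°
9.91° ≤ 2α = 66.05°  →  valid

δ = 9.91°, valid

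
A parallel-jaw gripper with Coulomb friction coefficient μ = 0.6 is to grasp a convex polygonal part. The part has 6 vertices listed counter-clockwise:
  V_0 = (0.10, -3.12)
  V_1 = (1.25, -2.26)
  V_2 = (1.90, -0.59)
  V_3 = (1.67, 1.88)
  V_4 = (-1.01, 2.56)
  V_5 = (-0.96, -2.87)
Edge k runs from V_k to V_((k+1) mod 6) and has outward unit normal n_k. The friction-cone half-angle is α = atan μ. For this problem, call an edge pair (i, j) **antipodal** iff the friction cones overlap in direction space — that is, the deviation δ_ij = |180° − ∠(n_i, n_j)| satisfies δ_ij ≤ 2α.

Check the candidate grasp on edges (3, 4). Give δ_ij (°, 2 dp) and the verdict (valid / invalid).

δ = 75.24°, invalid

α = atan 0.6 = 30.96°;  2α = 61.93°
edge 3: e_3 = (-2.68, +0.68);  n_3 = (+0.2459, +0.9693)
edge 4: e_4 = (+0.05, -5.43);  n_4 = (-1.0000, -0.0092)
∠(n_3, n_4) = 104.76°
δ = |180° − 104.76°| = 75.24°
75.24° > 2α = 61.93°  →  invalid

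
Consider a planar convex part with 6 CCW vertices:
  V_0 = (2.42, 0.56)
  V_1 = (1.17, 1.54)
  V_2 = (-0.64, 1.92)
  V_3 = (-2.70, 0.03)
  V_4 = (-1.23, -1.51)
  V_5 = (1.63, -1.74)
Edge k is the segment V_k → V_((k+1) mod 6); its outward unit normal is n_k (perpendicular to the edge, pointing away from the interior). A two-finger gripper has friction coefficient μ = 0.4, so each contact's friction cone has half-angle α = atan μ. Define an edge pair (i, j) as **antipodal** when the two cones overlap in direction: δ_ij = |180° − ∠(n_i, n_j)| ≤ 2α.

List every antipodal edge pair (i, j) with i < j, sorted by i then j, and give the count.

count = 5; pairs: (0,3), (0,4), (1,3), (1,4), (2,5)

α = atan 0.4 = 21.80°;  2α = 43.60°
n_0 = (+0.6170, +0.7870)
n_1 = (+0.2055, +0.9787)
n_2 = (-0.6760, +0.7369)
n_3 = (-0.7234, -0.6905)
n_4 = (-0.0802, -0.9968)
n_5 = (+0.9458, -0.3248)
  (0,1): δ = 153.76°  ·
  (0,2): δ = 99.37°  ·
  (0,3): δ = 8.24°  ✓
  (0,4): δ = 33.50°  ✓
  (0,5): δ = 109.14°  ·
  (1,2): δ = 125.61°  ·
  (1,3): δ = 34.48°  ✓
  (1,4): δ = 7.26°  ✓
  (1,5): δ = 82.90°  ·
  (2,3): δ = 88.87°  ·
  (2,4): δ = 47.13°  ·
  (2,5): δ = 28.51°  ✓
  (3,4): δ = 138.27°  ·
  (3,5): δ = 62.62°  ·
  (4,5): δ = 104.36°  ·
antipodal pairs: 5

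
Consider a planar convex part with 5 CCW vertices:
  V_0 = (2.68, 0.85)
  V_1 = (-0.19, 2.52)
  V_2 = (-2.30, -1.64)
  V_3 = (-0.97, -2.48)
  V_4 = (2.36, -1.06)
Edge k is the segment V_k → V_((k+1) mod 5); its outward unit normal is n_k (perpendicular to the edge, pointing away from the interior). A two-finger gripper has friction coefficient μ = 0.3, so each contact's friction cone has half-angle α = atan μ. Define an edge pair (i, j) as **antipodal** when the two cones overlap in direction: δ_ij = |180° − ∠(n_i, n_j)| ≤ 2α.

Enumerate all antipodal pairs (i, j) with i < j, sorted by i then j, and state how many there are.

α = atan 0.3 = 16.70°;  2α = 33.40°
n_0 = (+0.5029, +0.8643)
n_1 = (-0.8918, +0.4524)
n_2 = (-0.5340, -0.8455)
n_3 = (+0.3923, -0.9199)
n_4 = (+0.9863, -0.1652)
  (0,1): δ = 86.70°  ·
  (0,2): δ = 2.08°  ✓
  (0,3): δ = 53.29°  ·
  (0,4): δ = 110.68°  ·
  (1,2): δ = 95.38°  ·
  (1,3): δ = 40.01°  ·
  (1,4): δ = 17.38°  ✓
  (2,3): δ = 124.63°  ·
  (2,4): δ = 67.24°  ·
  (3,4): δ = 122.61°  ·
antipodal pairs: 2

count = 2; pairs: (0,2), (1,4)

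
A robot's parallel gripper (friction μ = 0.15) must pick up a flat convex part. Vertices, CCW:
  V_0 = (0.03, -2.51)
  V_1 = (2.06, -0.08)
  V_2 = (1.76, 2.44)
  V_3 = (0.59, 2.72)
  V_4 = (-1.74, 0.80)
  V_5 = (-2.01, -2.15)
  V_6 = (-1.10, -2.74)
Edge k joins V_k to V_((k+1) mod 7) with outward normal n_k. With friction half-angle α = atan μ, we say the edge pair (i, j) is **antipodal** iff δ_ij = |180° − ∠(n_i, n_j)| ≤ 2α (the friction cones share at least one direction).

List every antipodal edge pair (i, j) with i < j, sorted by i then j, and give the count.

count = 2; pairs: (0,3), (1,4)

α = atan 0.15 = 8.53°;  2α = 17.06°
n_0 = (+0.7674, -0.6411)
n_1 = (+0.9930, +0.1182)
n_2 = (+0.2327, +0.9725)
n_3 = (-0.6359, +0.7717)
n_4 = (-0.9958, +0.0911)
n_5 = (-0.5440, -0.8391)
n_6 = (+0.1995, -0.9799)
  (0,1): δ = 133.34°  ·
  (0,2): δ = 63.58°  ·
  (0,3): δ = 10.64°  ✓
  (0,4): δ = 34.65°  ·
  (0,5): δ = 96.92°  ·
  (0,6): δ = 141.38°  ·
  (1,2): δ = 110.25°  ·
  (1,3): δ = 57.30°  ·
  (1,4): δ = 12.02°  ✓
  (1,5): δ = 50.25°  ·
  (1,6): δ = 94.72°  ·
  (2,3): δ = 127.05°  ·
  (2,4): δ = 81.77°  ·
  (2,5): δ = 19.50°  ·
  (2,6): δ = 24.96°  ·
  (3,4): δ = 134.72°  ·
  (3,5): δ = 72.45°  ·
  (3,6): δ = 27.98°  ·
  (4,5): δ = 117.73°  ·
  (4,6): δ = 73.27°  ·
  (5,6): δ = 135.54°  ·
antipodal pairs: 2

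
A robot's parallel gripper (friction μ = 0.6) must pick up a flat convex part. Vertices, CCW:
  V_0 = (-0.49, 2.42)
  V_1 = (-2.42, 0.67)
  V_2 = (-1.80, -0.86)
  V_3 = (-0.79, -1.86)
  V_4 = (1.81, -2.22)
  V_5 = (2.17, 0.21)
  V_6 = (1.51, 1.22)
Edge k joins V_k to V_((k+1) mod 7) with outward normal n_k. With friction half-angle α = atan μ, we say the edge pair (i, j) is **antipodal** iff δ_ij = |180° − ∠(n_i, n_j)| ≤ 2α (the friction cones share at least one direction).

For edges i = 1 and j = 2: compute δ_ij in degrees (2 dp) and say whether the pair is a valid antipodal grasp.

δ = 156.77°, invalid

α = atan 0.6 = 30.96°;  2α = 61.93°
edge 1: e_1 = (+0.62, -1.53);  n_1 = (-0.9268, -0.3756)
edge 2: e_2 = (+1.01, -1.00);  n_2 = (-0.7036, -0.7106)
∠(n_1, n_2) = 23.23°
δ = |180° − 23.23°| = 156.77°
156.77° > 2α = 61.93°  →  invalid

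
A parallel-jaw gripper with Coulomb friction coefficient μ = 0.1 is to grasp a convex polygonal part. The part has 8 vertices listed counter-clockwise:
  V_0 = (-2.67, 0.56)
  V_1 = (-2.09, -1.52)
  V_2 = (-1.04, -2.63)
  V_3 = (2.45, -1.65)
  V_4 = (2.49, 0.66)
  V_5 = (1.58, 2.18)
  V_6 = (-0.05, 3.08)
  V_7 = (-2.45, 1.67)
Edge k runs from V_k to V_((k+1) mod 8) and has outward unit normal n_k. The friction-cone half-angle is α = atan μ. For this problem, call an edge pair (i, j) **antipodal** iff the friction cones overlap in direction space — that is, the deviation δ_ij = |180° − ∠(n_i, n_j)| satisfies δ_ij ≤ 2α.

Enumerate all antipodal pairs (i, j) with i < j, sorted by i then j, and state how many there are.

α = atan 0.1 = 5.71°;  2α = 11.42°
n_0 = (-0.9633, -0.2686)
n_1 = (-0.7265, -0.6872)
n_2 = (+0.2703, -0.9628)
n_3 = (+0.9999, -0.0173)
n_4 = (+0.8580, +0.5137)
n_5 = (+0.4834, +0.8754)
n_6 = (-0.5065, +0.8622)
n_7 = (-0.9809, +0.1944)
  (0,1): δ = 152.17°  ·
  (0,2): δ = 89.90°  ·
  (0,3): δ = 16.57°  ·
  (0,4): δ = 15.33°  ·
  (0,5): δ = 45.51°  ·
  (0,6): δ = 104.85°  ·
  (0,7): δ = 153.21°  ·
  (1,2): δ = 117.72°  ·
  (1,3): δ = 44.40°  ·
  (1,4): δ = 12.50°  ·
  (1,5): δ = 17.69°  ·
  (1,6): δ = 77.03°  ·
  (1,7): δ = 125.38°  ·
  (2,3): δ = 106.68°  ·
  (2,4): δ = 74.78°  ·
  (2,5): δ = 44.59°  ·
  (2,6): δ = 14.75°  ·
  (2,7): δ = 63.10°  ·
  (3,4): δ = 148.10°  ·
  (3,5): δ = 117.91°  ·
  (3,6): δ = 58.57°  ·
  (3,7): δ = 10.22°  ✓
  (4,5): δ = 149.81°  ·
  (4,6): δ = 90.47°  ·
  (4,7): δ = 42.12°  ·
  (5,6): δ = 120.66°  ·
  (5,7): δ = 72.31°  ·
  (6,7): δ = 131.64°  ·
antipodal pairs: 1

count = 1; pairs: (3,7)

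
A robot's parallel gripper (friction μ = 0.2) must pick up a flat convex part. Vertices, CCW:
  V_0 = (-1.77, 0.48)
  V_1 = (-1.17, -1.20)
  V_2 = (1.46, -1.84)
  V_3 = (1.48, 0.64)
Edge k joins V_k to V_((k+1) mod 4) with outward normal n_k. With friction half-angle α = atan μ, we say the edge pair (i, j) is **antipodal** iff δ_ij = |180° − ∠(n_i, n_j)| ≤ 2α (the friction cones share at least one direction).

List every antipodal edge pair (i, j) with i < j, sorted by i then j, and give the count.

count = 2; pairs: (0,2), (1,3)

α = atan 0.2 = 11.31°;  2α = 22.62°
n_0 = (-0.9417, -0.3363)
n_1 = (-0.2364, -0.9716)
n_2 = (+1.0000, -0.0081)
n_3 = (-0.0492, +0.9988)
  (0,1): δ = 123.33°  ·
  (0,2): δ = 20.12°  ✓
  (0,3): δ = 73.16°  ·
  (1,2): δ = 76.79°  ·
  (1,3): δ = 16.50°  ✓
  (2,3): δ = 86.72°  ·
antipodal pairs: 2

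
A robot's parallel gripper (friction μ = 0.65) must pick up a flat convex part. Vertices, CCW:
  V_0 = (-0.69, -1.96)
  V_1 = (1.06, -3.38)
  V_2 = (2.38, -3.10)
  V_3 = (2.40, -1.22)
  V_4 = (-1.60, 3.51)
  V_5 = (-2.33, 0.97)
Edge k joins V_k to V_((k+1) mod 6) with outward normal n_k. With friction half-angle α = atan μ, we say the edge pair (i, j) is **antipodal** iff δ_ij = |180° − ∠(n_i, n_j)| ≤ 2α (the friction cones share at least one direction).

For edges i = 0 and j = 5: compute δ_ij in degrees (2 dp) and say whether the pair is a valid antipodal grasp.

δ = 158.29°, invalid

α = atan 0.65 = 33.02°;  2α = 66.05°
edge 0: e_0 = (+1.75, -1.42);  n_0 = (-0.6301, -0.7765)
edge 5: e_5 = (+1.64, -2.93);  n_5 = (-0.8726, -0.4884)
∠(n_0, n_5) = 21.71°
δ = |180° − 21.71°| = 158.29°
158.29° > 2α = 66.05°  →  invalid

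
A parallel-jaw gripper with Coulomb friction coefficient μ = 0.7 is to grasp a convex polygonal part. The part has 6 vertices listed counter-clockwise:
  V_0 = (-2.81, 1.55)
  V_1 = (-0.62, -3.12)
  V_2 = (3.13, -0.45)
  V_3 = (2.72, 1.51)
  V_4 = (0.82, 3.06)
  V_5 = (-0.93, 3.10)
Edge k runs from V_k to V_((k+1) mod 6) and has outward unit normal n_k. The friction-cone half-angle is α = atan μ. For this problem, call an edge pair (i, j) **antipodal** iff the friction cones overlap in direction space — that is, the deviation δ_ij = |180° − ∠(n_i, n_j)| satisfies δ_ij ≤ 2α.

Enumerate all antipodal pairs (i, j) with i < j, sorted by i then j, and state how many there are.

count = 6; pairs: (0,2), (0,3), (0,4), (1,4), (1,5), (2,5)

α = atan 0.7 = 34.99°;  2α = 69.98°
n_0 = (-0.9054, -0.4246)
n_1 = (+0.5800, -0.8146)
n_2 = (+0.9788, +0.2048)
n_3 = (+0.6321, +0.7749)
n_4 = (+0.0229, +0.9997)
n_5 = (-0.6361, +0.7716)
  (0,1): δ = 79.67°  ·
  (0,2): δ = 13.31°  ✓
  (0,3): δ = 25.67°  ✓
  (0,4): δ = 63.57°  ✓
  (0,5): δ = 104.38°  ·
  (1,2): δ = 113.64°  ·
  (1,3): δ = 74.66°  ·
  (1,4): δ = 36.76°  ✓
  (1,5): δ = 4.05°  ✓
  (2,3): δ = 141.02°  ·
  (2,4): δ = 103.12°  ·
  (2,5): δ = 62.31°  ✓
  (3,4): δ = 142.10°  ·
  (3,5): δ = 101.29°  ·
  (4,5): δ = 139.19°  ·
antipodal pairs: 6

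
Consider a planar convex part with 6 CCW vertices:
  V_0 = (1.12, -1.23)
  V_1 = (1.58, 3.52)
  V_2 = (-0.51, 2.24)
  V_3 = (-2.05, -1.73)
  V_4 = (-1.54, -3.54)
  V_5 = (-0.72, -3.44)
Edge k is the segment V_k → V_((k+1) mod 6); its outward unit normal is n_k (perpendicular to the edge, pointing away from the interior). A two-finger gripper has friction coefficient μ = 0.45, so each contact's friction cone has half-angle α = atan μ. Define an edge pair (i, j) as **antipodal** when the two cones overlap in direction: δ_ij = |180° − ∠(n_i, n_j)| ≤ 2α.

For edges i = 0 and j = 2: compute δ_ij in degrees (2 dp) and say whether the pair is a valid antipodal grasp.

α = atan 0.45 = 24.23°;  2α = 48.46°
edge 0: e_0 = (+0.46, +4.75);  n_0 = (+0.9953, -0.0964)
edge 2: e_2 = (-1.54, -3.97);  n_2 = (-0.9323, +0.3617)
∠(n_0, n_2) = 164.33°
δ = |180° − 164.33°| = 15.67°
15.67° ≤ 2α = 48.46°  →  valid

δ = 15.67°, valid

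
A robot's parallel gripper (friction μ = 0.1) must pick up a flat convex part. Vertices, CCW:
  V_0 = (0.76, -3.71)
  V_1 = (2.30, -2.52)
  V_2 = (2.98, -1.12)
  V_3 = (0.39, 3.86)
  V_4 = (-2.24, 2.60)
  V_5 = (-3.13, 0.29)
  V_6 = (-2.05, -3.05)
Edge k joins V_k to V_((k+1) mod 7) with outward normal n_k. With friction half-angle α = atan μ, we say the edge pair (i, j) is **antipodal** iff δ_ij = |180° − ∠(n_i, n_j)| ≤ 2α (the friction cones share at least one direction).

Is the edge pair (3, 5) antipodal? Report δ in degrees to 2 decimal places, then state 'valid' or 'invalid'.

α = atan 0.1 = 5.71°;  2α = 11.42°
edge 3: e_3 = (-2.63, -1.26);  n_3 = (-0.4321, +0.9018)
edge 5: e_5 = (+1.08, -3.34);  n_5 = (-0.9515, -0.3077)
∠(n_3, n_5) = 82.32°
δ = |180° − 82.32°| = 97.68°
97.68° > 2α = 11.42°  →  invalid

δ = 97.68°, invalid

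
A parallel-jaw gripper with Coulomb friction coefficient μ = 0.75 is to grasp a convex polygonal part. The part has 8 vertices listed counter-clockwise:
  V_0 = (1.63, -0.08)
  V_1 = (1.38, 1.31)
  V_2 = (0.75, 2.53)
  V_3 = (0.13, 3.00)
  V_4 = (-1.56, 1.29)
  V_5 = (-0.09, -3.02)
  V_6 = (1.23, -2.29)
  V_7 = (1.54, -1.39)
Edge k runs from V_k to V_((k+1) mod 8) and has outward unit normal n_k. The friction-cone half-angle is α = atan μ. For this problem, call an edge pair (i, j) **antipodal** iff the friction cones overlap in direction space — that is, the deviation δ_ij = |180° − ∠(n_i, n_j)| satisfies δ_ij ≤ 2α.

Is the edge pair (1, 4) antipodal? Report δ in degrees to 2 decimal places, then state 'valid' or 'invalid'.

δ = 8.48°, valid

α = atan 0.75 = 36.87°;  2α = 73.74°
edge 1: e_1 = (-0.63, +1.22);  n_1 = (+0.8885, +0.4588)
edge 4: e_4 = (+1.47, -4.31);  n_4 = (-0.9465, -0.3228)
∠(n_1, n_4) = 171.52°
δ = |180° − 171.52°| = 8.48°
8.48° ≤ 2α = 73.74°  →  valid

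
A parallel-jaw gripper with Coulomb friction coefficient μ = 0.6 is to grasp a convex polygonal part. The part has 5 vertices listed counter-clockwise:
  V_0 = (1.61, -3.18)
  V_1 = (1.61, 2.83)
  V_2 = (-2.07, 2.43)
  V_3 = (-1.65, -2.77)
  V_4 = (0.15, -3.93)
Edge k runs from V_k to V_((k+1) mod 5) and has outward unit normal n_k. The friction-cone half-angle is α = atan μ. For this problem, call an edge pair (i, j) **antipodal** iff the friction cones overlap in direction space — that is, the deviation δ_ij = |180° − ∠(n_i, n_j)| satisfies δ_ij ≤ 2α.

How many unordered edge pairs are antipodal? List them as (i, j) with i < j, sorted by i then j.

α = atan 0.6 = 30.96°;  2α = 61.93°
n_0 = (+1.0000, -0.0000)
n_1 = (-0.1081, +0.9941)
n_2 = (-0.9968, -0.0805)
n_3 = (-0.5417, -0.8406)
n_4 = (+0.4569, -0.8895)
  (0,1): δ = 83.80°  ·
  (0,2): δ = 4.62°  ✓
  (0,3): δ = 57.20°  ✓
  (0,4): δ = 117.19°  ·
  (1,2): δ = 91.59°  ·
  (1,3): δ = 39.00°  ✓
  (1,4): δ = 20.99°  ✓
  (2,3): δ = 127.42°  ·
  (2,4): δ = 67.43°  ·
  (3,4): δ = 120.01°  ·
antipodal pairs: 4

count = 4; pairs: (0,2), (0,3), (1,3), (1,4)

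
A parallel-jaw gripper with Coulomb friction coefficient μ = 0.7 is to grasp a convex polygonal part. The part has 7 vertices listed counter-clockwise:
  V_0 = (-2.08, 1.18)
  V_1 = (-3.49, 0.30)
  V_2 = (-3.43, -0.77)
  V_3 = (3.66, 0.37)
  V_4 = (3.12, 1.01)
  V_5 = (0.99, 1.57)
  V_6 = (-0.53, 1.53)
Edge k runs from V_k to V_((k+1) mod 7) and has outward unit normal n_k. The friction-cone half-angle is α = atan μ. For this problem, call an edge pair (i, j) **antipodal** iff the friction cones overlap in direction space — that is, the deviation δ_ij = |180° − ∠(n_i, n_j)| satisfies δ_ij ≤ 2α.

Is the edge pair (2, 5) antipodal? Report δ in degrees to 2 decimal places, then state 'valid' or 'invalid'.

δ = 7.63°, valid

α = atan 0.7 = 34.99°;  2α = 69.98°
edge 2: e_2 = (+7.09, +1.14);  n_2 = (+0.1588, -0.9873)
edge 5: e_5 = (-1.52, -0.04);  n_5 = (-0.0263, +0.9997)
∠(n_2, n_5) = 172.37°
δ = |180° − 172.37°| = 7.63°
7.63° ≤ 2α = 69.98°  →  valid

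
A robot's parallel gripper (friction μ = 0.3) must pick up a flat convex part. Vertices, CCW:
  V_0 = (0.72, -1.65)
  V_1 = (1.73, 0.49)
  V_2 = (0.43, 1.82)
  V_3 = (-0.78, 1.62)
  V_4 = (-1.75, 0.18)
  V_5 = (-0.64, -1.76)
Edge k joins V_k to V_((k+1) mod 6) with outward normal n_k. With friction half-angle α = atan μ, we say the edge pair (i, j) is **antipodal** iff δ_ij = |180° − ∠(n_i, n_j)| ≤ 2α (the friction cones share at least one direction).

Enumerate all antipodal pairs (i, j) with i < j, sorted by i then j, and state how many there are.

count = 3; pairs: (0,3), (1,4), (2,5)

α = atan 0.3 = 16.70°;  2α = 33.40°
n_0 = (+0.9043, -0.4268)
n_1 = (+0.7151, +0.6990)
n_2 = (-0.1631, +0.9866)
n_3 = (-0.8294, +0.5587)
n_4 = (-0.8680, -0.4966)
n_5 = (+0.0806, -0.9967)
  (0,1): δ = 110.39°  ·
  (0,2): δ = 55.35°  ·
  (0,3): δ = 8.70°  ✓
  (0,4): δ = 55.04°  ·
  (0,5): δ = 119.89°  ·
  (1,2): δ = 124.96°  ·
  (1,3): δ = 78.31°  ·
  (1,4): δ = 14.57°  ✓
  (1,5): δ = 50.28°  ·
  (2,3): δ = 133.35°  ·
  (2,4): δ = 69.61°  ·
  (2,5): δ = 4.76°  ✓
  (3,4): δ = 116.26°  ·
  (3,5): δ = 51.41°  ·
  (4,5): δ = 115.15°  ·
antipodal pairs: 3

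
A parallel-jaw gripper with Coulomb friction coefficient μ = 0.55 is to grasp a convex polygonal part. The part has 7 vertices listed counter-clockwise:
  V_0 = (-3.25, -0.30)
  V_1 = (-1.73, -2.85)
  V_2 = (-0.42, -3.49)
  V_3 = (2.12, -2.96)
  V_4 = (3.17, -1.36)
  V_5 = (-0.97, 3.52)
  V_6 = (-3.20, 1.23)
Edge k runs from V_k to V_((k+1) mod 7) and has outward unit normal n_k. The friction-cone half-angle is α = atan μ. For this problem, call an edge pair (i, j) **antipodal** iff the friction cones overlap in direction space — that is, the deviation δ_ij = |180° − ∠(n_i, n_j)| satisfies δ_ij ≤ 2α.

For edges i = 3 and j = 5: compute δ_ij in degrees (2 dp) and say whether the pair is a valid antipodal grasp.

δ = 10.96°, valid

α = atan 0.55 = 28.81°;  2α = 57.62°
edge 3: e_3 = (+1.05, +1.60);  n_3 = (+0.8360, -0.5487)
edge 5: e_5 = (-2.23, -2.29);  n_5 = (-0.7164, +0.6977)
∠(n_3, n_5) = 169.04°
δ = |180° − 169.04°| = 10.96°
10.96° ≤ 2α = 57.62°  →  valid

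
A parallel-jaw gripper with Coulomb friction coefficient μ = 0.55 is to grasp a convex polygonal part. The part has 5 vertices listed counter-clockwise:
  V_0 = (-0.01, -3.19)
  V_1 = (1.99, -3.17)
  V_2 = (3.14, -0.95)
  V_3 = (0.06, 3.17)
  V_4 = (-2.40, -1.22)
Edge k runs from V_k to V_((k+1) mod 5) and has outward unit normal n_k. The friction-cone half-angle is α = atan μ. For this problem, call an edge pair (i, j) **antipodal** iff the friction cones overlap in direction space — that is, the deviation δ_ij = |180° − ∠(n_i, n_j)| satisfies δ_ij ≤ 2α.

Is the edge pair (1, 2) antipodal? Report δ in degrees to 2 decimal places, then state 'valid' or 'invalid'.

α = atan 0.55 = 28.81°;  2α = 57.62°
edge 1: e_1 = (+1.15, +2.22);  n_1 = (+0.8879, -0.4600)
edge 2: e_2 = (-3.08, +4.12);  n_2 = (+0.8009, +0.5988)
∠(n_1, n_2) = 64.17°
δ = |180° − 64.17°| = 115.83°
115.83° > 2α = 57.62°  →  invalid

δ = 115.83°, invalid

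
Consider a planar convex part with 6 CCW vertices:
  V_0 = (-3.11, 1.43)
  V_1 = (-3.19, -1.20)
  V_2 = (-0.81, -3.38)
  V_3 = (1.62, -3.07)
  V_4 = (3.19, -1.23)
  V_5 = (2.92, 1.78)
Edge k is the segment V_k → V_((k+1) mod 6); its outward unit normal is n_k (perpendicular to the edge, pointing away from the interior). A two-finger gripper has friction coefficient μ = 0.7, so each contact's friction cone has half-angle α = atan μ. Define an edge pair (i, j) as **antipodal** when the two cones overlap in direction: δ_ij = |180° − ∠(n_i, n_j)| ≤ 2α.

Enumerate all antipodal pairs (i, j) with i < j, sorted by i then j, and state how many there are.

α = atan 0.7 = 34.99°;  2α = 69.98°
n_0 = (-0.9995, +0.0304)
n_1 = (-0.6754, -0.7374)
n_2 = (+0.1265, -0.9920)
n_3 = (+0.7607, -0.6491)
n_4 = (+0.9960, +0.0893)
n_5 = (-0.0579, +0.9983)
  (0,1): δ = 130.75°  ·
  (0,2): δ = 80.99°  ·
  (0,3): δ = 38.73°  ✓
  (0,4): δ = 6.87°  ✓
  (0,5): δ = 95.06°  ·
  (1,2): δ = 130.24°  ·
  (1,3): δ = 87.98°  ·
  (1,4): δ = 42.39°  ✓
  (1,5): δ = 45.81°  ✓
  (2,3): δ = 137.74°  ·
  (2,4): δ = 92.14°  ·
  (2,5): δ = 3.95°  ✓
  (3,4): δ = 134.40°  ·
  (3,5): δ = 46.21°  ✓
  (4,5): δ = 91.80°  ·
antipodal pairs: 6

count = 6; pairs: (0,3), (0,4), (1,4), (1,5), (2,5), (3,5)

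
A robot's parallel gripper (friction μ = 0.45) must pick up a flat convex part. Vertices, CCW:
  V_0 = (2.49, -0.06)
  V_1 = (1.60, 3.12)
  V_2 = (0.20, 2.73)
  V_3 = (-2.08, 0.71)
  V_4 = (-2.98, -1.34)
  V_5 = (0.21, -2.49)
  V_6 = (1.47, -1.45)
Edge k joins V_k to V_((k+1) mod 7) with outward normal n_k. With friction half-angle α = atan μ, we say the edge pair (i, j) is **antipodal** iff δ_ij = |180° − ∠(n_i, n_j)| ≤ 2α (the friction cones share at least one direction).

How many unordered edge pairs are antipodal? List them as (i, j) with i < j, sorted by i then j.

count = 8; pairs: (0,3), (1,4), (1,5), (1,6), (2,5), (2,6), (3,5), (3,6)

α = atan 0.45 = 24.23°;  2α = 48.46°
n_0 = (+0.9630, +0.2695)
n_1 = (-0.2684, +0.9633)
n_2 = (-0.6631, +0.7485)
n_3 = (-0.9156, +0.4020)
n_4 = (-0.3391, -0.9407)
n_5 = (+0.6366, -0.7712)
n_6 = (+0.8062, -0.5916)
  (0,1): δ = 90.07°  ·
  (0,2): δ = 64.10°  ·
  (0,3): δ = 39.34°  ✓
  (0,4): δ = 54.54°  ·
  (0,5): δ = 113.90°  ·
  (0,6): δ = 128.09°  ·
  (1,2): δ = 154.03°  ·
  (1,3): δ = 129.27°  ·
  (1,4): δ = 35.39°  ✓
  (1,5): δ = 23.97°  ✓
  (1,6): δ = 38.16°  ✓
  (2,3): δ = 155.24°  ·
  (2,4): δ = 61.36°  ·
  (2,5): δ = 2.00°  ✓
  (2,6): δ = 12.19°  ✓
  (3,4): δ = 86.12°  ·
  (3,5): δ = 26.76°  ✓
  (3,6): δ = 12.57°  ✓
  (4,5): δ = 120.64°  ·
  (4,6): δ = 106.45°  ·
  (5,6): δ = 165.81°  ·
antipodal pairs: 8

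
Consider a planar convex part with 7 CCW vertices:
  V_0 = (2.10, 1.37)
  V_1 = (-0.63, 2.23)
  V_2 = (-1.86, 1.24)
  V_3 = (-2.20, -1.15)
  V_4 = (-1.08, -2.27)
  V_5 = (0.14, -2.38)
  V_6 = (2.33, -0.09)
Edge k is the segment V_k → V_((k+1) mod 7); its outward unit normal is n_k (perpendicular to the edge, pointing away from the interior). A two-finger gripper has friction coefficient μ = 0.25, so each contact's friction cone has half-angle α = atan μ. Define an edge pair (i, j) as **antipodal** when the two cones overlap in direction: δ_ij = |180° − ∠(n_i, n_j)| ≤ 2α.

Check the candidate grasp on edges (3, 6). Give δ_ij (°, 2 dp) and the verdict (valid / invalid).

α = atan 0.25 = 14.04°;  2α = 28.07°
edge 3: e_3 = (+1.12, -1.12);  n_3 = (-0.7071, -0.7071)
edge 6: e_6 = (-0.23, +1.46);  n_6 = (+0.9878, +0.1556)
∠(n_3, n_6) = 143.95°
δ = |180° − 143.95°| = 36.05°
36.05° > 2α = 28.07°  →  invalid

δ = 36.05°, invalid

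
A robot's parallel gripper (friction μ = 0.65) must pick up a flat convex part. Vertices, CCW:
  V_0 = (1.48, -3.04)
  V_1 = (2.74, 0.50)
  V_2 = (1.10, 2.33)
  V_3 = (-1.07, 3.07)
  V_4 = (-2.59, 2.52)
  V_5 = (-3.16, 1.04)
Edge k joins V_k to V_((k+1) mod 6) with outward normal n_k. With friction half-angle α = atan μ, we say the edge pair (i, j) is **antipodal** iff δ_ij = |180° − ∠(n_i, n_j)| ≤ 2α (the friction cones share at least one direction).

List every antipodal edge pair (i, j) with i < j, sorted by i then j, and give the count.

α = atan 0.65 = 33.02°;  2α = 66.05°
n_0 = (+0.9421, -0.3353)
n_1 = (+0.7447, +0.6674)
n_2 = (+0.3228, +0.9465)
n_3 = (-0.3403, +0.9403)
n_4 = (-0.9332, +0.3594)
n_5 = (-0.6603, -0.7510)
  (0,1): δ = 118.54°  ·
  (0,2): δ = 89.24°  ·
  (0,3): δ = 50.52°  ✓
  (0,4): δ = 1.47°  ✓
  (0,5): δ = 68.27°  ·
  (1,2): δ = 150.70°  ·
  (1,3): δ = 111.97°  ·
  (1,4): δ = 62.93°  ✓
  (1,5): δ = 6.81°  ✓
  (2,3): δ = 141.28°  ·
  (2,4): δ = 92.23°  ·
  (2,5): δ = 22.50°  ✓
  (3,4): δ = 130.96°  ·
  (3,5): δ = 61.22°  ✓
  (4,5): δ = 110.26°  ·
antipodal pairs: 6

count = 6; pairs: (0,3), (0,4), (1,4), (1,5), (2,5), (3,5)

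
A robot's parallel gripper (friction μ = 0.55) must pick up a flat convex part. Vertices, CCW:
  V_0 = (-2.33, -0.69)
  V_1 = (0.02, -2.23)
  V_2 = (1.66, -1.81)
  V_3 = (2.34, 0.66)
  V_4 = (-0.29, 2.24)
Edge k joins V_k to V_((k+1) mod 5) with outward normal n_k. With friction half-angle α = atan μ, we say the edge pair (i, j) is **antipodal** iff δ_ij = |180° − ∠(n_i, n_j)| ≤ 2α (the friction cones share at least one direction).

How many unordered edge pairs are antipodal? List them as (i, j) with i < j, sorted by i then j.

count = 4; pairs: (0,3), (1,3), (1,4), (2,4)

α = atan 0.55 = 28.81°;  2α = 57.62°
n_0 = (-0.5481, -0.8364)
n_1 = (+0.2481, -0.9687)
n_2 = (+0.9641, -0.2654)
n_3 = (+0.5150, +0.8572)
n_4 = (-0.8207, +0.5714)
  (0,1): δ = 132.40°  ·
  (0,2): δ = 72.15°  ·
  (0,3): δ = 2.24°  ✓
  (0,4): δ = 88.39°  ·
  (1,2): δ = 119.76°  ·
  (1,3): δ = 45.36°  ✓
  (1,4): δ = 40.79°  ✓
  (2,3): δ = 105.60°  ·
  (2,4): δ = 19.45°  ✓
  (3,4): δ = 93.85°  ·
antipodal pairs: 4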